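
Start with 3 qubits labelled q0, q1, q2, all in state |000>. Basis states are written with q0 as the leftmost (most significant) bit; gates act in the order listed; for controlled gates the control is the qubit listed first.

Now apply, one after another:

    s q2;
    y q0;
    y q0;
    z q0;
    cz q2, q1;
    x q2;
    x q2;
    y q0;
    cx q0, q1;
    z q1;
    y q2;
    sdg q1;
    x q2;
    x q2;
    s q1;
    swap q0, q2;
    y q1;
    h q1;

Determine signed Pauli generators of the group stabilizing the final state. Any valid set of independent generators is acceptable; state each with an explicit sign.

The stabilizer group can be generated by +IXI, -ZII, -IIZ, among other valid generating sets. Key observation: gates 12-15 undo each other exactly, leaving only the rest of the circuit to track.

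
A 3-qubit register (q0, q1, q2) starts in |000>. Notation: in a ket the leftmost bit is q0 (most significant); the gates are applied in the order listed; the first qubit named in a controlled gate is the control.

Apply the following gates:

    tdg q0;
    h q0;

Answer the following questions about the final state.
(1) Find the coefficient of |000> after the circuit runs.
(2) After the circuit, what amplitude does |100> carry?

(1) The amplitude on |000> is sqrt(2)/2.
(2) |100> carries amplitude sqrt(2)/2 in the final state.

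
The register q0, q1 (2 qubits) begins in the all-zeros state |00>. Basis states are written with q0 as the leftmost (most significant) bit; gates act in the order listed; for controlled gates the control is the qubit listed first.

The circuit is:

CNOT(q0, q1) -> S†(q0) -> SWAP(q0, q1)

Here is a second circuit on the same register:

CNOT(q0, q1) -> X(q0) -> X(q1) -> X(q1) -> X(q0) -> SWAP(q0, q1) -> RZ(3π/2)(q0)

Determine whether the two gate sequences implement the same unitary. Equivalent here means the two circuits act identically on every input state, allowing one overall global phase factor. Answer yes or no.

No — the two circuits implement different unitaries, even allowing a global phase.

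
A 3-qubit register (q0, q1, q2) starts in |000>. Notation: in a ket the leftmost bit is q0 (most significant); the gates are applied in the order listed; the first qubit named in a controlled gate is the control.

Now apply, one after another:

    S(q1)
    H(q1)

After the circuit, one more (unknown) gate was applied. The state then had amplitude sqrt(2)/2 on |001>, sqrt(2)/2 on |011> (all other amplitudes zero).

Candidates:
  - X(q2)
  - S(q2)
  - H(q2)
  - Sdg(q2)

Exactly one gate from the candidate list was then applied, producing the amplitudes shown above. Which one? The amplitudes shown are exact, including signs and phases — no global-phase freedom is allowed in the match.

The applied gate was X(q2).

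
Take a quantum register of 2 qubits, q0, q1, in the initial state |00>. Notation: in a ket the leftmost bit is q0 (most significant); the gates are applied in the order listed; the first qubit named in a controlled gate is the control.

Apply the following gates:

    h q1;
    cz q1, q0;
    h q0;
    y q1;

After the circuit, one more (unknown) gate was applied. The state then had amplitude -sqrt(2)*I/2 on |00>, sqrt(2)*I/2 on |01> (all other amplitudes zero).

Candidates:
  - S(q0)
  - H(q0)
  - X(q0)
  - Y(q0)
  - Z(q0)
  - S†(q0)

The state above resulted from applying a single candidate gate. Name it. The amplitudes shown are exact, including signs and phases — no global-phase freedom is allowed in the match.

The unique candidate consistent with the amplitudes is H(q0).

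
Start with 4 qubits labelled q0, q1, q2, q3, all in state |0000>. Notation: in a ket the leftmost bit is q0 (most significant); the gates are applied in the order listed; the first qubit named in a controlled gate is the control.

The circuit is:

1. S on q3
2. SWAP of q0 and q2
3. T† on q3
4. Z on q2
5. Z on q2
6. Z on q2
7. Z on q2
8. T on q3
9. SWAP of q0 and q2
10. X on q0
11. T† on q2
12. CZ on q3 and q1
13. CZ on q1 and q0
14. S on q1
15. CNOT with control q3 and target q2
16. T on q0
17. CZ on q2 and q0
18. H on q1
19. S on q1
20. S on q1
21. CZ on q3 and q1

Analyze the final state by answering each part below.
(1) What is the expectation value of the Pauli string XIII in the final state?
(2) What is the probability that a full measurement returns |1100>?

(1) In the final state, XIII has expectation 0. Key observation: steps 2-9 multiply out to the identity, so the circuit reduces to the remaining gates.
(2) A full measurement returns |1100> with probability 1/2.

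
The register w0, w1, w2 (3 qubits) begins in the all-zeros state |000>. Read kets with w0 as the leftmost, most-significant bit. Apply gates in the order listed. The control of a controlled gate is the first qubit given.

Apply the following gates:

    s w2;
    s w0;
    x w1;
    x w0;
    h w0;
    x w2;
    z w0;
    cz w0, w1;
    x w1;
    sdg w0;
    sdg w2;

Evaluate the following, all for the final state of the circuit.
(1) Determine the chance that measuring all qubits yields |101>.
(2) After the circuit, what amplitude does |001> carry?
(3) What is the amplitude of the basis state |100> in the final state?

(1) A full measurement returns |101> with probability 1/2.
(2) |001> carries amplitude -sqrt(2)*I/2 in the final state.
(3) The final state's coefficient on |100> equals 0.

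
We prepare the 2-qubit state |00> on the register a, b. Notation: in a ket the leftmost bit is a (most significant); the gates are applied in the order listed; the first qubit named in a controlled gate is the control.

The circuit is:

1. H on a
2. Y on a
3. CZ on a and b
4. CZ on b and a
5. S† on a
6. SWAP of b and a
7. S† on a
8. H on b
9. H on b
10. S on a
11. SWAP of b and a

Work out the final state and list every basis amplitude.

The resulting statevector has amplitude -sqrt(2)*I/2 on |00>, 0 on |01>, sqrt(2)/2 on |10>, 0 on |11>. Key observation: gates 7-10 undo each other exactly, leaving only the rest of the circuit to track.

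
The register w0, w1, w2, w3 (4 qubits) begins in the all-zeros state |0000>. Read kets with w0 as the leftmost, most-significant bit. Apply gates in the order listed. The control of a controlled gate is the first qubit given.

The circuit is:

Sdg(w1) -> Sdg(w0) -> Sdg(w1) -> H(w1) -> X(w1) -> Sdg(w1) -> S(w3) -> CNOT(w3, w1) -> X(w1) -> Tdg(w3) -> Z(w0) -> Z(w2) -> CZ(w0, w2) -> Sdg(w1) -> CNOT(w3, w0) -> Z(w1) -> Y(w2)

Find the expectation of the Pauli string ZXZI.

The observable ZXZI averages to 1.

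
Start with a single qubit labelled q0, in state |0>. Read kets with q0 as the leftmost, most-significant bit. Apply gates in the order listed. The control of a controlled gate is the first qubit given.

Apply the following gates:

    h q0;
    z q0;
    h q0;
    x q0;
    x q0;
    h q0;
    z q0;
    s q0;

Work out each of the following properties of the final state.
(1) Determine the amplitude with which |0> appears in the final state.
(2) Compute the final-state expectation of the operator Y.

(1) |0> carries amplitude sqrt(2)/2 in the final state.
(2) The observable Y averages to 1.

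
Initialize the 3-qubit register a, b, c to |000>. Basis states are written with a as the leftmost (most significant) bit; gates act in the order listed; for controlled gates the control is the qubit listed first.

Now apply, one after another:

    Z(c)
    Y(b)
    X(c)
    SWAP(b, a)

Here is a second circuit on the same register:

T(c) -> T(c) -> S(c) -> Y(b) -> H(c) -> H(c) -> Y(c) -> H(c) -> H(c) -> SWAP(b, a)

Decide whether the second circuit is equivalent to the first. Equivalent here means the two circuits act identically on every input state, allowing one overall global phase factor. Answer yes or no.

No: there is an input state on which the two circuits produce genuinely different outputs (not merely differing by a phase).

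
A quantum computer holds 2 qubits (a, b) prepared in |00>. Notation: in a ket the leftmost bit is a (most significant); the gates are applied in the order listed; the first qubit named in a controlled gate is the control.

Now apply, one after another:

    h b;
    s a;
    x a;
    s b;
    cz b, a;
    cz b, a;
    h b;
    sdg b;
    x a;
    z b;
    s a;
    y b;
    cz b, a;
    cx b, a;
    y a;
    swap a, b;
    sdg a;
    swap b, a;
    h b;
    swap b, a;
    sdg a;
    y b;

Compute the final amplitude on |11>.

The final state's coefficient on |11> equals sqrt(2)*(-1 + I)/4.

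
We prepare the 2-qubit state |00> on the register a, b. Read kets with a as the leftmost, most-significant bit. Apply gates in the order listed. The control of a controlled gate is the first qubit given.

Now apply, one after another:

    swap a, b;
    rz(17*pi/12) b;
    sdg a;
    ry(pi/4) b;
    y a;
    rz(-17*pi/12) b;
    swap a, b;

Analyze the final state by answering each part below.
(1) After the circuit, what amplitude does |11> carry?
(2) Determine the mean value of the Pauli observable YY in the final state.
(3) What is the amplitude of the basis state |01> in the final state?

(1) The final state's coefficient on |11> equals -sqrt(2 - sqrt(2))*exp(I*pi/12)/2.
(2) The expectation value of YY is 0.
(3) The amplitude on |01> is I*sqrt(sqrt(2) + 2)/2.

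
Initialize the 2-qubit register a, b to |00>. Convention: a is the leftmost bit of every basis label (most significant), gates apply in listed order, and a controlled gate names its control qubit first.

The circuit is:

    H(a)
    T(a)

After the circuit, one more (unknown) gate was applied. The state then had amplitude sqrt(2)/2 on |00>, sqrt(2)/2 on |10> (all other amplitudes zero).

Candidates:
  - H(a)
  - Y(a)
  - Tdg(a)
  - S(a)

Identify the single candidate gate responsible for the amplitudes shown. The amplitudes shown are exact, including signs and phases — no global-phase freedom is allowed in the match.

The applied gate was Tdg(a).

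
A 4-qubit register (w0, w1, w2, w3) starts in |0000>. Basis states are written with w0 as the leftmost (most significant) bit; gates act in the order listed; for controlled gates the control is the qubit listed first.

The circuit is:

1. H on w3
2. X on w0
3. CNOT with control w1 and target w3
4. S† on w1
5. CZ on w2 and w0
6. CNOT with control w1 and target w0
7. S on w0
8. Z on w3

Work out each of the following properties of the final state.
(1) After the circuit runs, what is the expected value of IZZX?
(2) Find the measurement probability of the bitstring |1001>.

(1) The expectation value of IZZX is -1.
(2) A full measurement returns |1001> with probability 1/2.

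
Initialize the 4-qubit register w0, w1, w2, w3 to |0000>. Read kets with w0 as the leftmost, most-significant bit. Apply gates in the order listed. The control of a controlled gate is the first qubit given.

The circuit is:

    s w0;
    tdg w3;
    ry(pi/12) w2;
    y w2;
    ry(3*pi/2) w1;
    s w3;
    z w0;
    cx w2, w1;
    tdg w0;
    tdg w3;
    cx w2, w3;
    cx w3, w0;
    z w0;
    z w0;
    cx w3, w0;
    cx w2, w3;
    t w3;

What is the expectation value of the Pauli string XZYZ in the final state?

The observable XZYZ averages to 0. Key observation: steps 10-17 multiply out to the identity, so the circuit reduces to the remaining gates.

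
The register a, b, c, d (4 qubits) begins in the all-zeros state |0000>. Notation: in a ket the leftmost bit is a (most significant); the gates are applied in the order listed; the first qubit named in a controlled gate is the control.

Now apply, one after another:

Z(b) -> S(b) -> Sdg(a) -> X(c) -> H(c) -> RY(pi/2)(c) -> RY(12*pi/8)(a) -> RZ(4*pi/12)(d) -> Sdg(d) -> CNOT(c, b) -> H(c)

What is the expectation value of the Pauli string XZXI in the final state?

In the final state, XZXI has expectation -1.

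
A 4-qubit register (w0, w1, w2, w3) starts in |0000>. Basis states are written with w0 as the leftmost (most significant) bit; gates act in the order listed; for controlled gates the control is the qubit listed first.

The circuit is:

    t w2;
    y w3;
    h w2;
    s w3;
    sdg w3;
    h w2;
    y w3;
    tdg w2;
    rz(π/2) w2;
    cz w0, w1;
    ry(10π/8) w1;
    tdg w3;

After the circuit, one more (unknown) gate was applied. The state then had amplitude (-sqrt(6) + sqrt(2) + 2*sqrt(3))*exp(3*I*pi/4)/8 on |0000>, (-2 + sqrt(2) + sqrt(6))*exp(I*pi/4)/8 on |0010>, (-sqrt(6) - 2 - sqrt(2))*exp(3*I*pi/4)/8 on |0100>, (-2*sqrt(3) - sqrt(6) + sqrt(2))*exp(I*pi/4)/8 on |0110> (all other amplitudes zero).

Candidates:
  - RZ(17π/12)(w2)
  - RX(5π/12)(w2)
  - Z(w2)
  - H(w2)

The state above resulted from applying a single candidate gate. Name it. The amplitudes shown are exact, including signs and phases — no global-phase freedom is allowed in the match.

The unique candidate consistent with the amplitudes is RX(5π/12)(w2).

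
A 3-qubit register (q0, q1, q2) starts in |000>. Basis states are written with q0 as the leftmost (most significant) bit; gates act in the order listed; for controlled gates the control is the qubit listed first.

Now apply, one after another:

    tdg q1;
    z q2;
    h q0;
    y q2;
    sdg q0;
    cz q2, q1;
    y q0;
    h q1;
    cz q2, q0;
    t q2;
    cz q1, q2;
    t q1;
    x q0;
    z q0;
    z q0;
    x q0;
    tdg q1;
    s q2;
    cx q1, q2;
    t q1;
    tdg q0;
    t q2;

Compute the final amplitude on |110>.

|110> carries amplitude -exp(3*I*pi/4)/2 in the final state. Key observation: the block from step 12 through step 17 cancels to the identity and can be dropped.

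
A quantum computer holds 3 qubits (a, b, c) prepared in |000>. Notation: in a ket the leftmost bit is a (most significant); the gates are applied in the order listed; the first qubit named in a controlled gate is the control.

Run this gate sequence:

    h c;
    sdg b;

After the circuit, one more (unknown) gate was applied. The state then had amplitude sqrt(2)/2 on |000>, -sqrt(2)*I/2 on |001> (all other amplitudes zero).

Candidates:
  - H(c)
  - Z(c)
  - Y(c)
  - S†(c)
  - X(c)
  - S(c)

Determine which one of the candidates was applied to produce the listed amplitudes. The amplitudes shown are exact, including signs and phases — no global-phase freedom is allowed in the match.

The applied gate was S†(c).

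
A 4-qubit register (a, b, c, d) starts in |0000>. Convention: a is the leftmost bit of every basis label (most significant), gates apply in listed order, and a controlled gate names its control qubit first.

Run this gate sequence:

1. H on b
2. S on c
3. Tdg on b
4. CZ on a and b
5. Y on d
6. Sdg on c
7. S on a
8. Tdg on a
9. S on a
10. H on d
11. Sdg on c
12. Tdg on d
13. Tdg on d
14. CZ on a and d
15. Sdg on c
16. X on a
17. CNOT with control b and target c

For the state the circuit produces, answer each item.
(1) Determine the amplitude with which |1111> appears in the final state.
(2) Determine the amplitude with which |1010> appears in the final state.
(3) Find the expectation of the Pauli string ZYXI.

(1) |1111> carries amplitude exp(3*I*pi/4)/2 in the final state.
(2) |1010> carries amplitude 0 in the final state.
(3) The observable ZYXI averages to sqrt(2)/2.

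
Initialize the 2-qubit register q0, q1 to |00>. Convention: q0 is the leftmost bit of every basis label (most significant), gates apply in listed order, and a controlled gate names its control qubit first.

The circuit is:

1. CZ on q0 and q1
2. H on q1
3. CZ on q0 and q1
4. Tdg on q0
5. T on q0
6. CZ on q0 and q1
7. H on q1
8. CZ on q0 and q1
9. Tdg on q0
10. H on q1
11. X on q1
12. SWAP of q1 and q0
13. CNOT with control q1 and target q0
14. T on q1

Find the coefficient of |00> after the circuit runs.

The final state's coefficient on |00> equals sqrt(2)/2. Key observation: the block from step 1 through step 8 cancels to the identity and can be dropped.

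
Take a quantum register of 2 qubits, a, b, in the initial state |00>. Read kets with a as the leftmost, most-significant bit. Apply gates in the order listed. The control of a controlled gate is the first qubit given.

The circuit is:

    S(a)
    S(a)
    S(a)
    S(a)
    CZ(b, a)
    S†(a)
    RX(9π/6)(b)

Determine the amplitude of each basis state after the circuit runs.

The resulting statevector has amplitude -sqrt(2)/2 on |00>, -sqrt(2)*I/2 on |01>, 0 on |10>, 0 on |11>. Key observation: steps 1-4 multiply out to the identity, so the circuit reduces to the remaining gates.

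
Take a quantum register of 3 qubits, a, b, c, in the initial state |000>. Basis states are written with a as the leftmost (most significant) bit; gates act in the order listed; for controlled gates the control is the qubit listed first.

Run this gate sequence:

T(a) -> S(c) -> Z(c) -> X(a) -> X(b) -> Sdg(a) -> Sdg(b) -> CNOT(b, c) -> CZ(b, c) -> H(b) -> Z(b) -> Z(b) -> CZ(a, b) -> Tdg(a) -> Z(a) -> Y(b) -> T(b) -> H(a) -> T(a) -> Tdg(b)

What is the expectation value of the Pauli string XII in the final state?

In the final state, XII has expectation -sqrt(2)/2.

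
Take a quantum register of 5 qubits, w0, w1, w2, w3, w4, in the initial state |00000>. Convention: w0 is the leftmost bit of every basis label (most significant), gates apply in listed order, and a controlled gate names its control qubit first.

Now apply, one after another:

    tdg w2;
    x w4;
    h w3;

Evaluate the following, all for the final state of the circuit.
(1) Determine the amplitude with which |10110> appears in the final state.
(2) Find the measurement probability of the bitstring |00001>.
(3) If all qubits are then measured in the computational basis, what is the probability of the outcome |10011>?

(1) The final state's coefficient on |10110> equals 0.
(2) A full measurement returns |00001> with probability 1/2.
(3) A full measurement returns |10011> with probability 0.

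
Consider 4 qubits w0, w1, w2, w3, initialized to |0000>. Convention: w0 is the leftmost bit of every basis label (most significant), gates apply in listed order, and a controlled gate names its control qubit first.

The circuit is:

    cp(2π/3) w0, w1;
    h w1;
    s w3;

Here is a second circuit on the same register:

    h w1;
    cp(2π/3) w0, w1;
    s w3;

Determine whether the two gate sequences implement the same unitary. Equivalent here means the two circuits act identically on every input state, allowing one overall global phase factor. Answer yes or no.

No: there is an input state on which the two circuits produce genuinely different outputs (not merely differing by a phase).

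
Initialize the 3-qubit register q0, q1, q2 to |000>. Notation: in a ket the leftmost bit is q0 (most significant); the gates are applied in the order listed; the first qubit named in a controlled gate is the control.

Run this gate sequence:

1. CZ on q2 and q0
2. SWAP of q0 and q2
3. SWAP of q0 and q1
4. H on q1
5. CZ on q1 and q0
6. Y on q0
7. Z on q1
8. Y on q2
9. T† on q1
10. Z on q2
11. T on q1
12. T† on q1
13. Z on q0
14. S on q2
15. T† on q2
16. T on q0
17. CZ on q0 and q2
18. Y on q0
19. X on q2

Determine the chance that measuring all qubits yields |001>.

The probability of measuring |001> is 0.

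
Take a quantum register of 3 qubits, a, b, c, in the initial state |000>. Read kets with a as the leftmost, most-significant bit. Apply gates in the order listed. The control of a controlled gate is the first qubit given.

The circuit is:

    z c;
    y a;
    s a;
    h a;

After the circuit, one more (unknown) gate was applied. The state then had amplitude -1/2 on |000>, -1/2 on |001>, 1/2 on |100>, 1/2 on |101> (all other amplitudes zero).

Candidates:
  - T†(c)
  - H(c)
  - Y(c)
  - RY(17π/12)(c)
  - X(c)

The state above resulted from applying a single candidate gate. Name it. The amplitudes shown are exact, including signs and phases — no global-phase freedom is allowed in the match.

It was H(c) that produced the state shown.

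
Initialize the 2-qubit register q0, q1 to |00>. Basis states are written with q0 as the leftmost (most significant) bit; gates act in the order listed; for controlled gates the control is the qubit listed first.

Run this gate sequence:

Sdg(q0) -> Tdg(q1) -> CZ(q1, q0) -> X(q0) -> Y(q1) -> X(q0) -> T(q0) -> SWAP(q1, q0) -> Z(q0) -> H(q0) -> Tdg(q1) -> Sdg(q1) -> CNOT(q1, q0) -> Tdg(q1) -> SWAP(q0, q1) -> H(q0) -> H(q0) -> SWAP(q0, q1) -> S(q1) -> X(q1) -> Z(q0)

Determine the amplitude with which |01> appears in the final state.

The amplitude on |01> is -sqrt(2)*I/2. Key observation: gates 15-18 undo each other exactly, leaving only the rest of the circuit to track.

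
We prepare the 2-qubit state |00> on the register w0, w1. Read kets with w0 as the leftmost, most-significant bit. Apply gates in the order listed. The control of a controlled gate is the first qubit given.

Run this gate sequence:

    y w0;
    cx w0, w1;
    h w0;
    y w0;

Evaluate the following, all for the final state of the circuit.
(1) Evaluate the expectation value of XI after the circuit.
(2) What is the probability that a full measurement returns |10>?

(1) In the final state, XI has expectation 1.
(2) The probability of measuring |10> is 0.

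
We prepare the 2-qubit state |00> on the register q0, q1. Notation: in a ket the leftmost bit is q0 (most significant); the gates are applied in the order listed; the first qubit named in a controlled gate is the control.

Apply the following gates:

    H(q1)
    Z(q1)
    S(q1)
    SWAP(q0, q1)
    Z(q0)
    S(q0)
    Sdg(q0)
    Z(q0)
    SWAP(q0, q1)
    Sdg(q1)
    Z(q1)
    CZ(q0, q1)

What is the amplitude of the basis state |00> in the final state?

The amplitude on |00> is sqrt(2)/2. Key observation: steps 3-10 multiply out to the identity, so the circuit reduces to the remaining gates.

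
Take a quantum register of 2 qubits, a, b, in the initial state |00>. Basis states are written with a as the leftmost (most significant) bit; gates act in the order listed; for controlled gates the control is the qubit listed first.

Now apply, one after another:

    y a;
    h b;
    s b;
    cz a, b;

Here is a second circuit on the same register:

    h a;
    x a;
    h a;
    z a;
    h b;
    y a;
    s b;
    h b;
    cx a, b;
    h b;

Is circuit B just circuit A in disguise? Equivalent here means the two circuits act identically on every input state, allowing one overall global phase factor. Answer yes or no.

Yes — the two circuits implement the same unitary up to a global phase.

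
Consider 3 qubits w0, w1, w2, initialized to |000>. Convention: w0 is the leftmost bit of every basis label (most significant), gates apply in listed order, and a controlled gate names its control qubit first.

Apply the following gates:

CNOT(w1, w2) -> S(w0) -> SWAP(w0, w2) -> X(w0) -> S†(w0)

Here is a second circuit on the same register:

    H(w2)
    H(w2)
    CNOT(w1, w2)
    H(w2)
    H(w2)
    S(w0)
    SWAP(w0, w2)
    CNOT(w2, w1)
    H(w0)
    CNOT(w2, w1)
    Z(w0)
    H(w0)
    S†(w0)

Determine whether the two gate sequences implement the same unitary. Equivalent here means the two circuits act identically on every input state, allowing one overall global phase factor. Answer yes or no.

Yes: on every input state the two circuits agree up to one overall phase factor.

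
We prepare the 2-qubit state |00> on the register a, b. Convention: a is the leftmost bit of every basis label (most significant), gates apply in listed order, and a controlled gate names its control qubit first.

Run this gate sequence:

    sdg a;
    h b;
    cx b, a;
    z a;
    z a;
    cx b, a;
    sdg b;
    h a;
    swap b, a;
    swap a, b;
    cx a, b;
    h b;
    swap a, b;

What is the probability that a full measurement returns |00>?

The probability of measuring |00> is 1/4. Key observation: gates 3-6 undo each other exactly, leaving only the rest of the circuit to track.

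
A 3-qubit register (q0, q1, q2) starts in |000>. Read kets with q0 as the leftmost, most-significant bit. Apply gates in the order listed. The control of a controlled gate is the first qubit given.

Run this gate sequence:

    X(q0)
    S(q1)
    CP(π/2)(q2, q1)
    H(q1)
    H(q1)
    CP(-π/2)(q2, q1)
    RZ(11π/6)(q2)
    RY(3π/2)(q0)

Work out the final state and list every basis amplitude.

The resulting statevector has amplitude sqrt(2)*exp(I*pi/12)/2 on |000>, sqrt(2)*exp(I*pi/12)/2 on |100>, and 0 on every other basis state. Key observation: steps 3-6 multiply out to the identity, so the circuit reduces to the remaining gates.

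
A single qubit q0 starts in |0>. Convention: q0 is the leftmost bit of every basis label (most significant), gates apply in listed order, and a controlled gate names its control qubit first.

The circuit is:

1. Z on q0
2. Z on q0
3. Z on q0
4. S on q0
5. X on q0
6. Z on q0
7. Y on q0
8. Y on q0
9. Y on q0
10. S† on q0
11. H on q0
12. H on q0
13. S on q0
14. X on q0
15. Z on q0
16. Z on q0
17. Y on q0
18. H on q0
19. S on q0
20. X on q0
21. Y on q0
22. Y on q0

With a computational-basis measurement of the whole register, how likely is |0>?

The probability of measuring |0> is 1/2.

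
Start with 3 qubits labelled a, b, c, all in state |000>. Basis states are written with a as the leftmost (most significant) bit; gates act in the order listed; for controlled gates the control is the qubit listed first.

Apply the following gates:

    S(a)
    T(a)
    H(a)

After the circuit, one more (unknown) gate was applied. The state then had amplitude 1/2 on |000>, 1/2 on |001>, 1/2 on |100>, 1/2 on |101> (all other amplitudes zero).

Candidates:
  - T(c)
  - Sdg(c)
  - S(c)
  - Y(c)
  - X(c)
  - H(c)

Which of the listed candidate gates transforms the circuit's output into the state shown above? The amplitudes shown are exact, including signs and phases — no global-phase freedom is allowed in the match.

The applied gate was H(c).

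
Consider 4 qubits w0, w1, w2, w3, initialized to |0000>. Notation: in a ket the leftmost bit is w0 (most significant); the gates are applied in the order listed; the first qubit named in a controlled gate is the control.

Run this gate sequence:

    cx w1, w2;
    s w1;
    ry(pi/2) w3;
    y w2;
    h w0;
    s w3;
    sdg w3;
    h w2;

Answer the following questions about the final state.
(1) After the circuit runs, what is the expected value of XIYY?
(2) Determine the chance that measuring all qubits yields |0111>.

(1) In the final state, XIYY has expectation 0.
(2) A full measurement returns |0111> with probability 0.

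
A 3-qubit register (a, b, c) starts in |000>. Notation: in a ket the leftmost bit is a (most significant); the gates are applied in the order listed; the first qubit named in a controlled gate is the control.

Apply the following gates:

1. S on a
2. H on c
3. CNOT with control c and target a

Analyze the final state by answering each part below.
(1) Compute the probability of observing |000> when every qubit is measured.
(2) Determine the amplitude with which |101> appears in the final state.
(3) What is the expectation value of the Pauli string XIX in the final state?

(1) The probability of measuring |000> is 1/2.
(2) The final state's coefficient on |101> equals sqrt(2)/2.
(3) In the final state, XIX has expectation 1.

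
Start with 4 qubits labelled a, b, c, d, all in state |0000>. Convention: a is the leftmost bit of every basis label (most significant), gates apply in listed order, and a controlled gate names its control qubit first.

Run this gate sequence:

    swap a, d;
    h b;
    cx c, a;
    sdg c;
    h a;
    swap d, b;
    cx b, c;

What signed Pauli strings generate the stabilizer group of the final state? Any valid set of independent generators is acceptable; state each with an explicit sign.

The final state is stabilized by the group generated by +XIII, +IIIX, +IZII, +IIZI; other independent generating sets are equally valid.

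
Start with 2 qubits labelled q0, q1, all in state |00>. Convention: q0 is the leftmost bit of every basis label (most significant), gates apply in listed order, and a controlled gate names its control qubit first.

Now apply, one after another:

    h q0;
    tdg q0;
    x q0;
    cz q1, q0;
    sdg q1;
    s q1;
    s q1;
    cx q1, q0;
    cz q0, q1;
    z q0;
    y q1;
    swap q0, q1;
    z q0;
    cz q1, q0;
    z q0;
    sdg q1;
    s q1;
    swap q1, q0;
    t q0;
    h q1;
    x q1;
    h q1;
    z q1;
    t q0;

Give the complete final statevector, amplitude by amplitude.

After the circuit, the state carries amplitude 0 on |00>, sqrt(2)*exp(I*pi/4)/2 on |01>, 0 on |10>, -sqrt(2)/2 on |11>. Key observation: gates 20-23 undo each other exactly, leaving only the rest of the circuit to track.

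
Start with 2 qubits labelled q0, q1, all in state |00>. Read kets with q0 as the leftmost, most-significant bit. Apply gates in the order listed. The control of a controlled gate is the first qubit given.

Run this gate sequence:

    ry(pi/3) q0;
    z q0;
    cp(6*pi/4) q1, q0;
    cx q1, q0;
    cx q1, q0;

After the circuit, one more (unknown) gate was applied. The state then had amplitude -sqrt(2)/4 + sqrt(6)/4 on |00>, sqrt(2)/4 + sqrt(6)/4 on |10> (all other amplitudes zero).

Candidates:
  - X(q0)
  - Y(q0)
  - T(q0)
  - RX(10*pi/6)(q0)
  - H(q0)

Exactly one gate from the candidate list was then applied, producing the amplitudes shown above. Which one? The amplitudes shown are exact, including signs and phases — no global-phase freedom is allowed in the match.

It was H(q0) that produced the state shown. Key observation: the block from step 4 through step 5 cancels to the identity and can be dropped.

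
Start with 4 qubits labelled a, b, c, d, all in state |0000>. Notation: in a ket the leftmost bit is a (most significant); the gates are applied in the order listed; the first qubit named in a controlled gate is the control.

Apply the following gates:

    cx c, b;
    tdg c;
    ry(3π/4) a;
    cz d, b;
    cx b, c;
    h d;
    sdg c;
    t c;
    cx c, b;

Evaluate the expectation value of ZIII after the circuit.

The observable ZIII averages to -sqrt(2)/2.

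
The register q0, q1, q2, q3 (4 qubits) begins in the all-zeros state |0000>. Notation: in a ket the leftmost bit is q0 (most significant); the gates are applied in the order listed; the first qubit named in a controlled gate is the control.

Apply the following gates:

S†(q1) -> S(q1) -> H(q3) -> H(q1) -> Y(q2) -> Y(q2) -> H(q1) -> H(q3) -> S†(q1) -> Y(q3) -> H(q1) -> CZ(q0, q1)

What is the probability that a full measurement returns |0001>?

The probability of measuring |0001> is 1/2.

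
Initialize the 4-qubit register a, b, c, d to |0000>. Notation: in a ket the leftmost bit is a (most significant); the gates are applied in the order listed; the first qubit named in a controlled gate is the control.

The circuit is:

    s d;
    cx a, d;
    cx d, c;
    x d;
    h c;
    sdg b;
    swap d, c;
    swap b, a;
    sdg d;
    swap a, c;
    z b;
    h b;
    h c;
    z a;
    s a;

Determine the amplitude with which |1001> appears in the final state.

The final state's coefficient on |1001> equals -sqrt(2)/4.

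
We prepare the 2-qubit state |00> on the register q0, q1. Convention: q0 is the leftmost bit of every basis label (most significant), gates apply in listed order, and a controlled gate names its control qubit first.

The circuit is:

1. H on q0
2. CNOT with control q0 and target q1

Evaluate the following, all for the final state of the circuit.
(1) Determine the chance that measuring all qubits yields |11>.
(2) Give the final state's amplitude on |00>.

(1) Outcome |11> occurs with probability 1/2.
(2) The final state's coefficient on |00> equals sqrt(2)/2.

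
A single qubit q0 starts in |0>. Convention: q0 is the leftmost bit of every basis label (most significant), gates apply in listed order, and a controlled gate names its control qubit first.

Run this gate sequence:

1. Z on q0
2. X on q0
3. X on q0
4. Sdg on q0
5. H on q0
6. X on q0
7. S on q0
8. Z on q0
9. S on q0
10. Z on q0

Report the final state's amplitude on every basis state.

After the circuit, the state carries amplitude sqrt(2)/2 on |0>, -sqrt(2)/2 on |1>.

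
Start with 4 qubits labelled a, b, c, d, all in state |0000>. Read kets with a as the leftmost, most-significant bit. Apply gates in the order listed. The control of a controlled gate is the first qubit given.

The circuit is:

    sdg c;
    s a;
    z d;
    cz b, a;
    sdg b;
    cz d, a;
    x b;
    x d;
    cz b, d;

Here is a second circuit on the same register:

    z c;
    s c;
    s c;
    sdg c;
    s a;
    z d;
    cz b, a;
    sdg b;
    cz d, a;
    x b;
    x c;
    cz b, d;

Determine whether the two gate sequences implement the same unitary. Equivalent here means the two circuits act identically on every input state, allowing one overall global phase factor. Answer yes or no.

No, they are not equivalent — no single phase factor reconciles the two unitaries.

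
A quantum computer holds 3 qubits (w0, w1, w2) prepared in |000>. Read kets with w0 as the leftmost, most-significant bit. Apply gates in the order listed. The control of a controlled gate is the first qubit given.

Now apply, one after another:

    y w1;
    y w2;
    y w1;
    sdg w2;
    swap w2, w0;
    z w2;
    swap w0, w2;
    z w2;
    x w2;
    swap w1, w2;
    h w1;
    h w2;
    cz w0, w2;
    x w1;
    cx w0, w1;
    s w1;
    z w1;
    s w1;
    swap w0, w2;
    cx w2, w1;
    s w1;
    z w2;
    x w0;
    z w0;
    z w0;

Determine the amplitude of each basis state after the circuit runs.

The resulting statevector has amplitude -1/2 on |000>, 0 on |001>, -I/2 on |010>, 0 on |011>, -1/2 on |100>, 0 on |101>, -I/2 on |110>, 0 on |111>.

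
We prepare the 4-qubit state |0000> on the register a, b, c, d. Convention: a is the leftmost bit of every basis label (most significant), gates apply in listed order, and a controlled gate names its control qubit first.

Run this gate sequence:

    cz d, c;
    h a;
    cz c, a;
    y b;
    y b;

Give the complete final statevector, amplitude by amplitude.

The final amplitudes are sqrt(2)/2 on |0000>, sqrt(2)/2 on |1000>, and 0 on every other basis state.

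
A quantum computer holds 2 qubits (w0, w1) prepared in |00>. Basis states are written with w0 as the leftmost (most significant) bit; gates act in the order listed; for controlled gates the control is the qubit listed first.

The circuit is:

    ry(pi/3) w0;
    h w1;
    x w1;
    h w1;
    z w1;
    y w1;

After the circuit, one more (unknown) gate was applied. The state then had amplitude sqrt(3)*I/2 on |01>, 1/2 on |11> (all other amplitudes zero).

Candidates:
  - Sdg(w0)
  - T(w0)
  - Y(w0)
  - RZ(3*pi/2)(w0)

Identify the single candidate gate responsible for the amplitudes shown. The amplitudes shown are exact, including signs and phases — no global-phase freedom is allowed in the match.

The unique candidate consistent with the amplitudes is Sdg(w0). Key observation: gates 2-5 undo each other exactly, leaving only the rest of the circuit to track.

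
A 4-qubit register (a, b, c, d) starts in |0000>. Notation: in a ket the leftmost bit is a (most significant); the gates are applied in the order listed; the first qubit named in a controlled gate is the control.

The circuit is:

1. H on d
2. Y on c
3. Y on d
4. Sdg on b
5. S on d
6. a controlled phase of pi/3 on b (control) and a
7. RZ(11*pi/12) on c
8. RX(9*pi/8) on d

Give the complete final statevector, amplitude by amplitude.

The resulting statevector has amplitude -exp(11*I*pi/24)*sin(5*pi/16) on |0010>, -exp(23*I*pi/24)*sin(3*pi/16) on |0011>, and 0 on every other basis state.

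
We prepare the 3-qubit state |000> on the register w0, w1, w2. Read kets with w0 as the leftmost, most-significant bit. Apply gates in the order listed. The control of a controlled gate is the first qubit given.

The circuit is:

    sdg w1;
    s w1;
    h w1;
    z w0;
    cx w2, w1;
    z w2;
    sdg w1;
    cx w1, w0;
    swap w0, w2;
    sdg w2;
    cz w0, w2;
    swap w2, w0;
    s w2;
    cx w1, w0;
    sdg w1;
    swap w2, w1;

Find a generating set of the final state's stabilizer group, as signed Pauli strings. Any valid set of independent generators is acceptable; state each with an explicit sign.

The stabilizer group can be generated by +IIY, +ZII, +IZI, among other valid generating sets.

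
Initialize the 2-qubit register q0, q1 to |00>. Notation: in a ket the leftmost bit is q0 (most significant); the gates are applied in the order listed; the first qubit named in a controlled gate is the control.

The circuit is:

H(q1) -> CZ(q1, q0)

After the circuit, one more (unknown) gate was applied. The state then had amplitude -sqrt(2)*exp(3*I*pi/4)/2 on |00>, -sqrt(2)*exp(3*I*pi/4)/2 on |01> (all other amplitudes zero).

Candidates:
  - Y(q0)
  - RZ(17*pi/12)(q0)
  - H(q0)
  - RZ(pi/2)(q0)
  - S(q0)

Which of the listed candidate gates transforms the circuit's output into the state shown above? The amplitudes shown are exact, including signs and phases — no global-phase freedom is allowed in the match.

The applied gate was RZ(pi/2)(q0).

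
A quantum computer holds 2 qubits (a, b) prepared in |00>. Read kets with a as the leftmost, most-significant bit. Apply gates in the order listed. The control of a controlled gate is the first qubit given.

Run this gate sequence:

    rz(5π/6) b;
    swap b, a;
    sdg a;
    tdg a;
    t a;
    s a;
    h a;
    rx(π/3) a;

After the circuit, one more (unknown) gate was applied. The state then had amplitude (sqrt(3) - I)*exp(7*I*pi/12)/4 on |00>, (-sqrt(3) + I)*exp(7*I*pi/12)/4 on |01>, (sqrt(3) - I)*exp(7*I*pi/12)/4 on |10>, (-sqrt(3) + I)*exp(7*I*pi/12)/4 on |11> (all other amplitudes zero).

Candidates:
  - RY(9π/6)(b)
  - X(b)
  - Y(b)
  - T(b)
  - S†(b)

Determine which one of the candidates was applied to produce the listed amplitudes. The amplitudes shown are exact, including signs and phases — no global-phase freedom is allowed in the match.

It was RY(9π/6)(b) that produced the state shown. Key observation: the block from step 3 through step 6 cancels to the identity and can be dropped.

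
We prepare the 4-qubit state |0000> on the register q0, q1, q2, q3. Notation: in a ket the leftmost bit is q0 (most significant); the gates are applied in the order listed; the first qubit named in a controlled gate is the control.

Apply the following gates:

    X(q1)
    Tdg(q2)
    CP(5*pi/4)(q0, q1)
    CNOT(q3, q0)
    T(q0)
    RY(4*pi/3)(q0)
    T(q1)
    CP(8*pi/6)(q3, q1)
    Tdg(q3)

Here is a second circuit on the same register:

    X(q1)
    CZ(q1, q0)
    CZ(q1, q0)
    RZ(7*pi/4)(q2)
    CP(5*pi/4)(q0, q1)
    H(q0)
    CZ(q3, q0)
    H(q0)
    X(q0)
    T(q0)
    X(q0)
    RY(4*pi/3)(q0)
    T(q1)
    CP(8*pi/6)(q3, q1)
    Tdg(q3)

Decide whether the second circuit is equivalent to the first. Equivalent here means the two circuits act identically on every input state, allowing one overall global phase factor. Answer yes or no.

No, they are not equivalent — no single phase factor reconciles the two unitaries.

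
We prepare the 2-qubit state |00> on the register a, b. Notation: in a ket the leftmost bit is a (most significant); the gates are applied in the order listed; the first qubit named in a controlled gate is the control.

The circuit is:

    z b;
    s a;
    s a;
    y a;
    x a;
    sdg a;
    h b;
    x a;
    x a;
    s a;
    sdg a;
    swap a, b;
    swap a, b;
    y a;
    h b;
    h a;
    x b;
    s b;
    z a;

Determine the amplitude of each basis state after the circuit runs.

After the circuit, the state carries amplitude 0 on |00>, -sqrt(2)*I/2 on |01>, 0 on |10>, -sqrt(2)*I/2 on |11>.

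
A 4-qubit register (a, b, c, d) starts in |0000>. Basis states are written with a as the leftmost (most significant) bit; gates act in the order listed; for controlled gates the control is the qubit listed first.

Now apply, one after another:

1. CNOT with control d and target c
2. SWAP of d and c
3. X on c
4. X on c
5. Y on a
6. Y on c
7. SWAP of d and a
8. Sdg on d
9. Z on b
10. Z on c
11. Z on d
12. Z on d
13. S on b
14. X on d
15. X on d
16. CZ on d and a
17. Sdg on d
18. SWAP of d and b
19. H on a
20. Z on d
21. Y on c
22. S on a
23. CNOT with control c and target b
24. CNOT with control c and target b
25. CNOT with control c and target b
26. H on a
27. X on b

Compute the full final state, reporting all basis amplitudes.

After the circuit, the state carries amplitude -1/2 + I/2 on |0000>, 1/2 + I/2 on |1000>, and 0 on every other basis state. Key observation: gates 14-15 undo each other exactly, leaving only the rest of the circuit to track.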